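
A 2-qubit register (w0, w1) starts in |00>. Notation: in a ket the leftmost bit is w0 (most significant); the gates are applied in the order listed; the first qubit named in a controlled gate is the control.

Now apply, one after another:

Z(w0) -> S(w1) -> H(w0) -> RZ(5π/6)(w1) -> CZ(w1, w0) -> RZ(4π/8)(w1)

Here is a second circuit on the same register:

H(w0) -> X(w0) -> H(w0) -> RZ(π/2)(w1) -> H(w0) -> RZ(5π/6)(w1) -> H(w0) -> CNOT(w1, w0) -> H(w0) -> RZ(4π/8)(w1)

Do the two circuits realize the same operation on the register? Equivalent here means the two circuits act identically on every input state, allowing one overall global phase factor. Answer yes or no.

Yes, they are equivalent — the unitaries differ by at most a global phase.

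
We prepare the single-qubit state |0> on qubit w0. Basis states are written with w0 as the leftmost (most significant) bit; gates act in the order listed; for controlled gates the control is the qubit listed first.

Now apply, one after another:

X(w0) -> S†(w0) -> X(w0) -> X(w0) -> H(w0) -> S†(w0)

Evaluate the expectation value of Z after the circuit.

The expectation value of Z is 0.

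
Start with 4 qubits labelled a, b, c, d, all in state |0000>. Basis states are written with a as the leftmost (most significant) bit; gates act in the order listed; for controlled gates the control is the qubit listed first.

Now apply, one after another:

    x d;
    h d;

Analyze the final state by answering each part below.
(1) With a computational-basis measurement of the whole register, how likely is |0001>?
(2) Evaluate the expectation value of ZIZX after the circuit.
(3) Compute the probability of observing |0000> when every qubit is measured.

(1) The probability of measuring |0001> is 1/2.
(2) The expectation value of ZIZX is -1.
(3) Outcome |0000> occurs with probability 1/2.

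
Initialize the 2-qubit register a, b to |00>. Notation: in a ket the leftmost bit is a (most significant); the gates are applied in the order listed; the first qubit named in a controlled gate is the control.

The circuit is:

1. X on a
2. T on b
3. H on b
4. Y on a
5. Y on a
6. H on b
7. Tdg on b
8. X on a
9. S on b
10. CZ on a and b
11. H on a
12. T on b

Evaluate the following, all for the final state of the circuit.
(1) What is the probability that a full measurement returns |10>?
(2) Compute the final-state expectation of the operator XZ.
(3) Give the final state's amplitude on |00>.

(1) The probability of measuring |10> is 1/2. Key observation: steps 1-8 multiply out to the identity, so the circuit reduces to the remaining gates.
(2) The expectation value of XZ is 1.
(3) The final state's coefficient on |00> equals sqrt(2)/2.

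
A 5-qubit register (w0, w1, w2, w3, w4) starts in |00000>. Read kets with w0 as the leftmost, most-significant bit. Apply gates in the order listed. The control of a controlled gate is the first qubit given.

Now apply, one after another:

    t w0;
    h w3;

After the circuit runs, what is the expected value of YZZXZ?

The expectation value of YZZXZ is 0.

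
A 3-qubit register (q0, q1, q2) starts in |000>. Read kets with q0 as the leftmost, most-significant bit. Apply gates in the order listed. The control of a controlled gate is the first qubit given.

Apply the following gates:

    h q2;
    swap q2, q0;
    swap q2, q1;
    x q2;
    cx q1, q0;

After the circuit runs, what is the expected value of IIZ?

The expectation value of IIZ is -1.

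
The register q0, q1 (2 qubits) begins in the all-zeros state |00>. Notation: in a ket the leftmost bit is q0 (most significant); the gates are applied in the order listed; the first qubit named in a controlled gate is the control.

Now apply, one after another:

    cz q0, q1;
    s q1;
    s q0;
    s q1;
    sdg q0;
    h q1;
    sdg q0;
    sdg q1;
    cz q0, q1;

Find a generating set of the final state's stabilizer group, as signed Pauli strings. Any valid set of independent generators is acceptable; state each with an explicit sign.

The final state is stabilized by the group generated by -IY, +ZI; other independent generating sets are equally valid.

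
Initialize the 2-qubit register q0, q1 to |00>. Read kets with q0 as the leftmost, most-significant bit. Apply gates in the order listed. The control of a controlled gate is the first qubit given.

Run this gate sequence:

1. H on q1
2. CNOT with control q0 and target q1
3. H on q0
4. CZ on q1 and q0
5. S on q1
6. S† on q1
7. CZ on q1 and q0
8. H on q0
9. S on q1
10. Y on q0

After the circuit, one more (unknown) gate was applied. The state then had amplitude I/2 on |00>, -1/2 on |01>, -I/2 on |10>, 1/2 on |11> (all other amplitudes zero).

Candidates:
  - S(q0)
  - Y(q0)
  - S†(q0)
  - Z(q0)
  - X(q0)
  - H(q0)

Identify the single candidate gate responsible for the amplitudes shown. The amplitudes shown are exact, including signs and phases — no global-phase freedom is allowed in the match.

The unique candidate consistent with the amplitudes is H(q0). Key observation: gates 3-8 undo each other exactly, leaving only the rest of the circuit to track.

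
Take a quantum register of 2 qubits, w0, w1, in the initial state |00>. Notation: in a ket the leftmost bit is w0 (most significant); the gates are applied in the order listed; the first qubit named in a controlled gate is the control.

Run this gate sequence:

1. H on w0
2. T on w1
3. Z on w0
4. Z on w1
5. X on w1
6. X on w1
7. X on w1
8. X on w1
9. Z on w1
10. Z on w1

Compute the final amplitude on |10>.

|10> carries amplitude -sqrt(2)/2 in the final state. Key observation: the block from step 4 through step 9 cancels to the identity and can be dropped.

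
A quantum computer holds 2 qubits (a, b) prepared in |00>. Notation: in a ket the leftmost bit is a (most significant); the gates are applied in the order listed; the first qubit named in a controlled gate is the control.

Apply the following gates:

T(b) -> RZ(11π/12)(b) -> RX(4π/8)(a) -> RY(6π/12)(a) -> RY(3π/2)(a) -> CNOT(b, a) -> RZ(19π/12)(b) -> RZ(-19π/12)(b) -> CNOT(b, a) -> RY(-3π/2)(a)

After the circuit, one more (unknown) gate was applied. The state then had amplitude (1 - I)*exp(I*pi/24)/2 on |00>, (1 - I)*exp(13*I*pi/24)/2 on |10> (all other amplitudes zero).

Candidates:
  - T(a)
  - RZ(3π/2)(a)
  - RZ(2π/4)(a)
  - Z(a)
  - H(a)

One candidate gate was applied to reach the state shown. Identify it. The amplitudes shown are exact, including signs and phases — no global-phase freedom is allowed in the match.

The applied gate was Z(a). Key observation: the block from step 5 through step 10 cancels to the identity and can be dropped.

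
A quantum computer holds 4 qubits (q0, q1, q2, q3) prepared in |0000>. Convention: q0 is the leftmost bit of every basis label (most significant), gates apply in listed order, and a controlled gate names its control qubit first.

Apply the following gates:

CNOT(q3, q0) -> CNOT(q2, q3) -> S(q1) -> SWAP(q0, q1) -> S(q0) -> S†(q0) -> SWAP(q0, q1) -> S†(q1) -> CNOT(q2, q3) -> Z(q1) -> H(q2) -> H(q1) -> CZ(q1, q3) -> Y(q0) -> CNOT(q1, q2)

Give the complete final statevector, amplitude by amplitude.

After the circuit, the state carries amplitude I/2 on |1000>, I/2 on |1010>, I/2 on |1100>, I/2 on |1110>, and 0 on every other basis state. Key observation: the block from step 2 through step 9 cancels to the identity and can be dropped.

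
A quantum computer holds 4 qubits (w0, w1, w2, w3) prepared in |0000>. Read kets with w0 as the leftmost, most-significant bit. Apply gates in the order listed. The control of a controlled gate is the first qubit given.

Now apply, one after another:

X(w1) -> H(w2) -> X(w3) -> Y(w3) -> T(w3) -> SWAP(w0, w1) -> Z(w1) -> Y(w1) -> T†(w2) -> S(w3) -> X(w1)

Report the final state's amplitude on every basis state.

The resulting statevector has amplitude sqrt(2)/2 on |1000>, -sqrt(2)*exp(3*I*pi/4)/2 on |1010>, and 0 on every other basis state.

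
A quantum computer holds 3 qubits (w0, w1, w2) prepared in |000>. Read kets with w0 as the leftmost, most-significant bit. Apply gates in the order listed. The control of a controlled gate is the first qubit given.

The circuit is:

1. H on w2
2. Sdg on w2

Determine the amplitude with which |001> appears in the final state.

|001> carries amplitude -sqrt(2)*I/2 in the final state.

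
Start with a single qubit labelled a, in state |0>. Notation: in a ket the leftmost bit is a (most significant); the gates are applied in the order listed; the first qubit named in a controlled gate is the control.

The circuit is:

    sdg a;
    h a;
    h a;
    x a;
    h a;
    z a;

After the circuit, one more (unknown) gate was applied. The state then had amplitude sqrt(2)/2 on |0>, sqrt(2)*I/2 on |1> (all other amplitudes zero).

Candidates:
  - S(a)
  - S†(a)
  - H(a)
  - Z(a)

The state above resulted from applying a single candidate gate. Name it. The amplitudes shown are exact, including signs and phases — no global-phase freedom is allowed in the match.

It was S(a) that produced the state shown. Key observation: the block from step 3 through step 6 cancels to the identity and can be dropped.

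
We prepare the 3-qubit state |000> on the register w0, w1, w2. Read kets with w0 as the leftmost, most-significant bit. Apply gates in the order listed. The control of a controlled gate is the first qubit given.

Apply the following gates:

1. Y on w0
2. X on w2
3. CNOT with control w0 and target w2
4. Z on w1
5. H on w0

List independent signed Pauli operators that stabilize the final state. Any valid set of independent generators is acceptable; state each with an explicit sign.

The stabilizer group can be generated by -XII, +IZI, +IIZ, among other valid generating sets.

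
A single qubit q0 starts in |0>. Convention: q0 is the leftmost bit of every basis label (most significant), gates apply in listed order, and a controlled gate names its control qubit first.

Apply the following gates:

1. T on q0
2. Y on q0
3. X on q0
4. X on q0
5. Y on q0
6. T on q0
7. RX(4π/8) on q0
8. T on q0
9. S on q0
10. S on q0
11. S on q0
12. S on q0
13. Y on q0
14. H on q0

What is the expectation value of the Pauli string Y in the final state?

The expectation value of Y is sqrt(2)/2. Key observation: the block from step 9 through step 12 cancels to the identity and can be dropped.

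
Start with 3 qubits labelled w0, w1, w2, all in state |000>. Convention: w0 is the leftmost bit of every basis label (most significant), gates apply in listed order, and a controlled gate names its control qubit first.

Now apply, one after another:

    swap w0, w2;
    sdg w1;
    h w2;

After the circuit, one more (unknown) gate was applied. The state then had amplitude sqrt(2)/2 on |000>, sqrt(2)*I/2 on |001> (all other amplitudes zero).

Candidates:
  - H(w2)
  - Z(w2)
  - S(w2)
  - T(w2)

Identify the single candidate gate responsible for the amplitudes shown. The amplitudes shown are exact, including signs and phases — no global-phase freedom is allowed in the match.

The unique candidate consistent with the amplitudes is S(w2).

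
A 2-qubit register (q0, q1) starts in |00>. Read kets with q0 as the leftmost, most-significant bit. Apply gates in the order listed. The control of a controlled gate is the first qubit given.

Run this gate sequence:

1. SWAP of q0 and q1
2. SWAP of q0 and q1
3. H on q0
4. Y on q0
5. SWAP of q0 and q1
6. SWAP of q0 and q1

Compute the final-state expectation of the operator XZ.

The observable XZ averages to -1.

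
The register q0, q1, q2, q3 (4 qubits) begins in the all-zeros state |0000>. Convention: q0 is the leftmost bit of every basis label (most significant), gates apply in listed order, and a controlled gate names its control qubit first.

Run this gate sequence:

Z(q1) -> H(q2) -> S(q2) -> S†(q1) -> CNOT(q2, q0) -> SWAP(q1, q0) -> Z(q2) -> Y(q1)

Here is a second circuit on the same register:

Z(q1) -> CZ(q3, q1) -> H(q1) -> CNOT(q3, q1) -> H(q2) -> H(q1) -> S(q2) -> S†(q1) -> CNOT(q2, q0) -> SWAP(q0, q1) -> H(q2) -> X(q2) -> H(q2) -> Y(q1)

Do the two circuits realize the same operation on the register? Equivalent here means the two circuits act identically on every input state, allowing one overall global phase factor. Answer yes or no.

Yes: on every input state the two circuits agree up to one overall phase factor.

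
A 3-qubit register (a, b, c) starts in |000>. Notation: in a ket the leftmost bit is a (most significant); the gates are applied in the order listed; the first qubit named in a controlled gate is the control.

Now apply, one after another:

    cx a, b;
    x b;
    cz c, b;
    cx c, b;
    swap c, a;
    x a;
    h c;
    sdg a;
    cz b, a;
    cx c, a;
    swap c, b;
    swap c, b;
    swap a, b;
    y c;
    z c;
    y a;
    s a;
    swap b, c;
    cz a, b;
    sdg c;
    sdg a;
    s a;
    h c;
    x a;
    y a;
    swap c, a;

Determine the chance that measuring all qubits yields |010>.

A full measurement returns |010> with probability 1/4.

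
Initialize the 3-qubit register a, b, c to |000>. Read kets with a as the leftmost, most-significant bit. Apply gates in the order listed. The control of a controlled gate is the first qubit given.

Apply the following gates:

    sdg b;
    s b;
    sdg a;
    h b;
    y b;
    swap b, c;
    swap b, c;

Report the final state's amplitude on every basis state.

The resulting statevector has amplitude -sqrt(2)*I/2 on |000>, sqrt(2)*I/2 on |010>, and 0 on every other basis state. Key observation: steps 6-7 multiply out to the identity, so the circuit reduces to the remaining gates.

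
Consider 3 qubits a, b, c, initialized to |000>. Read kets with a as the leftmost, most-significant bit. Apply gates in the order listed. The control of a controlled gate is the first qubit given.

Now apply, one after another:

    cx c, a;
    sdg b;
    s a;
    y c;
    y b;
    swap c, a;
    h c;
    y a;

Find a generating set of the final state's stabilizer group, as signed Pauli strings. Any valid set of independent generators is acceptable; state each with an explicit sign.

The stabilizer group can be generated by +IIX, +ZII, -IZI, among other valid generating sets.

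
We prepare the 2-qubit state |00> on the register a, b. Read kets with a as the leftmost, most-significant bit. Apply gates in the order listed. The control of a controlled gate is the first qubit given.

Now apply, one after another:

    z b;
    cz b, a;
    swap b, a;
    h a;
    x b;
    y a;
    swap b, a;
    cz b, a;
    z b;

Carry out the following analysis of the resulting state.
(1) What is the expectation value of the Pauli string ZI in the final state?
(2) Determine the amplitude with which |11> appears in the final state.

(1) In the final state, ZI has expectation -1.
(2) |11> carries amplitude sqrt(2)*I/2 in the final state.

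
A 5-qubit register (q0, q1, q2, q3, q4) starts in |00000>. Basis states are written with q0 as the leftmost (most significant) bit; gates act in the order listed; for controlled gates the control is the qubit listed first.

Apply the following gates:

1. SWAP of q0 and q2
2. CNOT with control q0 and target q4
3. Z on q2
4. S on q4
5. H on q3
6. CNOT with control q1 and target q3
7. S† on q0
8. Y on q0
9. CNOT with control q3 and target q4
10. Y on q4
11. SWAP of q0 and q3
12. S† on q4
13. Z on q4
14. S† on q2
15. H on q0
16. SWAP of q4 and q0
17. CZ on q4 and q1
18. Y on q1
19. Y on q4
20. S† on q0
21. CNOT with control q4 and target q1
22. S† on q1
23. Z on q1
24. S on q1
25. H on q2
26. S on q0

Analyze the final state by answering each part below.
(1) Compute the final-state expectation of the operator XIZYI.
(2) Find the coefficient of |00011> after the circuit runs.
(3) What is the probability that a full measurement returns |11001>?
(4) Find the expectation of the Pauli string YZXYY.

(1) The expectation value of XIZYI is 0.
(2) |00011> carries amplitude -sqrt(2)/4 in the final state.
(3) A full measurement returns |11001> with probability 0.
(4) The expectation value of YZXYY is 0.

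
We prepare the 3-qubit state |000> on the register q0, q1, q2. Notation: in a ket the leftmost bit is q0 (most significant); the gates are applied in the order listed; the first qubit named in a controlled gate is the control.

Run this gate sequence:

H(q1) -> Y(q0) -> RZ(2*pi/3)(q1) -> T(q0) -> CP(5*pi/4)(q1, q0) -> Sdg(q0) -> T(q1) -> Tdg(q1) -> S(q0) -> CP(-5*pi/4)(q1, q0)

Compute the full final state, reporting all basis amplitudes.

After the circuit, the state carries amplitude sqrt(2)*exp(5*I*pi/12)/2 on |100>, -sqrt(2)*exp(I*pi/12)/2 on |110>, and 0 on every other basis state. Key observation: steps 5-10 multiply out to the identity, so the circuit reduces to the remaining gates.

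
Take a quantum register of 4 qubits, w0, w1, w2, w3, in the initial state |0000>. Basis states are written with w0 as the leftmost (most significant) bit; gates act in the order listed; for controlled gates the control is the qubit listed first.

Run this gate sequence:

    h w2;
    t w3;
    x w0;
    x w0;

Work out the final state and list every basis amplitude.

After the circuit, the state carries amplitude sqrt(2)/2 on |0000>, sqrt(2)/2 on |0010>, and 0 on every other basis state. Key observation: the block from step 3 through step 4 cancels to the identity and can be dropped.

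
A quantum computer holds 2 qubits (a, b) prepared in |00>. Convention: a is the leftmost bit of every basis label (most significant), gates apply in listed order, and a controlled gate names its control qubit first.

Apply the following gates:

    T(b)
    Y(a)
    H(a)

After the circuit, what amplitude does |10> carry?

|10> carries amplitude -sqrt(2)*I/2 in the final state.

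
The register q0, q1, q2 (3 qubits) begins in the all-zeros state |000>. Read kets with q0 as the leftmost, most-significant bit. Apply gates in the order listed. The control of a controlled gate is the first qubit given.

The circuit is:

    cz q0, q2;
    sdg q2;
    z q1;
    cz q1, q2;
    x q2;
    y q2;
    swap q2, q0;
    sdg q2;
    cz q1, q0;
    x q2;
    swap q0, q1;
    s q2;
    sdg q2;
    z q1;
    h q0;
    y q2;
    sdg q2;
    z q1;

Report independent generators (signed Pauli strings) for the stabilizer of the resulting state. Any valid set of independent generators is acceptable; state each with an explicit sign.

The stabilizer group can be generated by +XII, +IZI, +IIZ, among other valid generating sets.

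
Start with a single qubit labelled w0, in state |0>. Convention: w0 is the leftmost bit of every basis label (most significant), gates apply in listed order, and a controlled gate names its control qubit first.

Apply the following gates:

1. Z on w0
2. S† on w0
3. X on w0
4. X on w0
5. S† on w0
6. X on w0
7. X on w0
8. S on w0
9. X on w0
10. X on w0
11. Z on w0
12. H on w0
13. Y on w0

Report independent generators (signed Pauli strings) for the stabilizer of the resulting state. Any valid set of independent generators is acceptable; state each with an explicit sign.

The stabilizer group can be generated by -X, among other valid generating sets.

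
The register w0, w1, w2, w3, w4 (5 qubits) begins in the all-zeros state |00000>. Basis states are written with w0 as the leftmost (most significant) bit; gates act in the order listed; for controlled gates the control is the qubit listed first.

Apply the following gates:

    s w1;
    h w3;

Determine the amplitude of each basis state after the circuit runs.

The resulting statevector has amplitude sqrt(2)/2 on |00000>, sqrt(2)/2 on |00010>, and 0 on every other basis state.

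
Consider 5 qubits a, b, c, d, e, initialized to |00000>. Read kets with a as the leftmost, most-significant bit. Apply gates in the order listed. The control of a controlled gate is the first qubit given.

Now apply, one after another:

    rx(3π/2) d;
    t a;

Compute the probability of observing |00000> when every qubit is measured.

Outcome |00000> occurs with probability 1/2.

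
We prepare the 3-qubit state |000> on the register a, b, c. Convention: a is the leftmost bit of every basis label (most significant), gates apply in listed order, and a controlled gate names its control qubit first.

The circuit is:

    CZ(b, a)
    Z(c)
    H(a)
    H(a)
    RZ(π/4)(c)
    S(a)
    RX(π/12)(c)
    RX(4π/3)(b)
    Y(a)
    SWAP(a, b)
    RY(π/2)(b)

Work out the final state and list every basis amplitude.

After the circuit, the state carries amplitude (sqrt(4 - 2*sqrt(2))/16 + sqrt(6*sqrt(2) + 12)/16)*exp(3*I*pi/8) on |000>, (-sqrt(2*sqrt(2) + 4)/16 + sqrt(12 - 6*sqrt(2))/16)*exp(7*I*pi/8) on |001>, (-sqrt(6*sqrt(2) + 12)/16 - sqrt(4 - 2*sqrt(2))/16)*exp(3*I*pi/8) on |010>, (-sqrt(12 - 6*sqrt(2))/16 + sqrt(2*sqrt(2) + 4)/16)*exp(7*I*pi/8) on |011>, (sqrt(12 - 6*sqrt(2))/16 + 3*sqrt(2*sqrt(2) + 4)/16)*exp(7*I*pi/8) on |100>, (-3*sqrt(4 - 2*sqrt(2))/16 + sqrt(6*sqrt(2) + 12)/16)*exp(3*I*pi/8) on |101>, (-3*sqrt(2*sqrt(2) + 4)/16 - sqrt(12 - 6*sqrt(2))/16)*exp(7*I*pi/8) on |110>, (-sqrt(6*sqrt(2) + 12)/16 + 3*sqrt(4 - 2*sqrt(2))/16)*exp(3*I*pi/8) on |111>. Key observation: the block from step 3 through step 4 cancels to the identity and can be dropped.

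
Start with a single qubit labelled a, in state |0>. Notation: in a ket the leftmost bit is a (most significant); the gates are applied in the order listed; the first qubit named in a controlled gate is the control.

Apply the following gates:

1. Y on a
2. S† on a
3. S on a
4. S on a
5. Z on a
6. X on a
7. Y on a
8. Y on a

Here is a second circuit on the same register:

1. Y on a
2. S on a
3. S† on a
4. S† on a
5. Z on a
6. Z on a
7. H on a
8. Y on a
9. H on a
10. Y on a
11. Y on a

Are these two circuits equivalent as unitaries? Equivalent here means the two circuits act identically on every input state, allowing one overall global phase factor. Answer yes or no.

No: there is an input state on which the two circuits produce genuinely different outputs (not merely differing by a phase).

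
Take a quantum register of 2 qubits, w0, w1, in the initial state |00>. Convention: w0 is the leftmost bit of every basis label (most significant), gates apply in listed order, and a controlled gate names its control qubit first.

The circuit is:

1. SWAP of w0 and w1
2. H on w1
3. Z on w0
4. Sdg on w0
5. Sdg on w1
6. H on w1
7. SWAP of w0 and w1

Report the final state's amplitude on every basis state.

The final amplitudes are 1/2 - I/2 on |00>, 0 on |01>, 1/2 + I/2 on |10>, 0 on |11>.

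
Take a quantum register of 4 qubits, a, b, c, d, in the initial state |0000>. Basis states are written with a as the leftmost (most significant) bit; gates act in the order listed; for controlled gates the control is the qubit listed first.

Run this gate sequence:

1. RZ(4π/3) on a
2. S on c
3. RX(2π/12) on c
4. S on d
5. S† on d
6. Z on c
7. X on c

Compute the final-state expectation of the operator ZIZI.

In the final state, ZIZI has expectation -sqrt(3)/2. Key observation: steps 4-5 multiply out to the identity, so the circuit reduces to the remaining gates.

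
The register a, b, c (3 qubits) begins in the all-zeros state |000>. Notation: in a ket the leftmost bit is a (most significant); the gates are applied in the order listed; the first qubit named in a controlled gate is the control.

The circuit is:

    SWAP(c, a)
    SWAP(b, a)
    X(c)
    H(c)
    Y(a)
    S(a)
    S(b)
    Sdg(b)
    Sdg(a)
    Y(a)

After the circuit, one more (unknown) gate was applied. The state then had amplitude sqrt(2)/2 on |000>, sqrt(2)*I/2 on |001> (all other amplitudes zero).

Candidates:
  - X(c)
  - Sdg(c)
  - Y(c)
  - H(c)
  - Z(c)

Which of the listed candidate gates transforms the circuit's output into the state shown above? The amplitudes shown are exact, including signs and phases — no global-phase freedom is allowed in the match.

The unique candidate consistent with the amplitudes is Sdg(c). Key observation: gates 5-10 undo each other exactly, leaving only the rest of the circuit to track.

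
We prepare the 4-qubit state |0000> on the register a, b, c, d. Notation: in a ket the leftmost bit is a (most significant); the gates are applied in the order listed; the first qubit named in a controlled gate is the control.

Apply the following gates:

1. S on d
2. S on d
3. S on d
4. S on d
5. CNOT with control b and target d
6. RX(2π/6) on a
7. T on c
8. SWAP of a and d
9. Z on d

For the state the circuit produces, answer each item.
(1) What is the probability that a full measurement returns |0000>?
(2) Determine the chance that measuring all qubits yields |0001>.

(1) The probability of measuring |0000> is 3/4. Key observation: steps 1-4 multiply out to the identity, so the circuit reduces to the remaining gates.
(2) Outcome |0001> occurs with probability 1/4.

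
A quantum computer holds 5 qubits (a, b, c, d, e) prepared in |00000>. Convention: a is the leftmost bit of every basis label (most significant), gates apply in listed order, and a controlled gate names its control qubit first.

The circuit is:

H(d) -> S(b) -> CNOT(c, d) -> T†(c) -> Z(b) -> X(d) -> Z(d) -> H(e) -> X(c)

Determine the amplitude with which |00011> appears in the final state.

The final state's coefficient on |00011> equals 0.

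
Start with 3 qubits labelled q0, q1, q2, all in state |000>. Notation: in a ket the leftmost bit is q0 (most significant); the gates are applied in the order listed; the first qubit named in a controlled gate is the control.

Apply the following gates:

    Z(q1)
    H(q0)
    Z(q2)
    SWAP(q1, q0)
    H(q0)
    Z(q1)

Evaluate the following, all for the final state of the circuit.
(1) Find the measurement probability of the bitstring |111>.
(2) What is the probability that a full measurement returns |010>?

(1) Outcome |111> occurs with probability 0.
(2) Outcome |010> occurs with probability 1/4.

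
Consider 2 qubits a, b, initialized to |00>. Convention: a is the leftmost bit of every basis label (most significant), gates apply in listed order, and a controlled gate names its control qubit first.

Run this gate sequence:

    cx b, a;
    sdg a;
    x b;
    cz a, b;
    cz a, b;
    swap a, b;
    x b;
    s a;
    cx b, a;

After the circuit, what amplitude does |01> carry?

The amplitude on |01> is I.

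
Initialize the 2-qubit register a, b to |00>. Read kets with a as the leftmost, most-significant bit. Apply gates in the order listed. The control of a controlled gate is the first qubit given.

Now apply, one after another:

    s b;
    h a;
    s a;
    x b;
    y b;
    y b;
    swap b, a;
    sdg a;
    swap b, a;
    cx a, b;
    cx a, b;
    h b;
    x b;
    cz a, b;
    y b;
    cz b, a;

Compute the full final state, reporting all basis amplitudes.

After the circuit, the state carries amplitude -1/2 on |00>, -1/2 on |01>, I/2 on |10>, I/2 on |11>.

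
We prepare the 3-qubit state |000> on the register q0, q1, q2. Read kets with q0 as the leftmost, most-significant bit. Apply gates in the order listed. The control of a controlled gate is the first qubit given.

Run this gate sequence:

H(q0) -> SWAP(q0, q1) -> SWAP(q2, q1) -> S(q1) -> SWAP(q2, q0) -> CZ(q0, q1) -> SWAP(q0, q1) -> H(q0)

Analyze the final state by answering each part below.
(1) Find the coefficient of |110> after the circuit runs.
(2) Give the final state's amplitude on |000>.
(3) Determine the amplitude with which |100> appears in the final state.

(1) The amplitude on |110> is 1/2.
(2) The final state's coefficient on |000> equals 1/2.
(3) The final state's coefficient on |100> equals 1/2.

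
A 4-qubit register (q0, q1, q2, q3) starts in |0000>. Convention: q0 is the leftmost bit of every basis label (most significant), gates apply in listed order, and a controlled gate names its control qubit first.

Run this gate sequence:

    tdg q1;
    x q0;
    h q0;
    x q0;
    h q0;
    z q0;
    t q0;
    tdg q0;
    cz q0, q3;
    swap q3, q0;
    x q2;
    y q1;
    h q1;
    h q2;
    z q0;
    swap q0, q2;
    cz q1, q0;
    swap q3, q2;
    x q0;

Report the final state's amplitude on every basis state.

After the circuit, the state carries amplitude -I/2 on |0010>, -I/2 on |0110>, I/2 on |1010>, -I/2 on |1110>, and 0 on every other basis state. Key observation: gates 3-6 undo each other exactly, leaving only the rest of the circuit to track.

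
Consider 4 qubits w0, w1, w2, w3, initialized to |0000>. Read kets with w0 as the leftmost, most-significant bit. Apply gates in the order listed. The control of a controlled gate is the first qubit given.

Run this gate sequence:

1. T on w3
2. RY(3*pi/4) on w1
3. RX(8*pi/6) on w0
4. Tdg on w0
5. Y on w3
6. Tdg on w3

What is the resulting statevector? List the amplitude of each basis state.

The final amplitudes are -sqrt(2 - sqrt(2))*exp(I*pi/4)/4 on |0001>, -sqrt(sqrt(2) + 2)*exp(I*pi/4)/4 on |0101>, -I*sqrt(6 - 3*sqrt(2))/4 on |1001>, -I*sqrt(3*sqrt(2) + 6)/4 on |1101>, and 0 on every other basis state.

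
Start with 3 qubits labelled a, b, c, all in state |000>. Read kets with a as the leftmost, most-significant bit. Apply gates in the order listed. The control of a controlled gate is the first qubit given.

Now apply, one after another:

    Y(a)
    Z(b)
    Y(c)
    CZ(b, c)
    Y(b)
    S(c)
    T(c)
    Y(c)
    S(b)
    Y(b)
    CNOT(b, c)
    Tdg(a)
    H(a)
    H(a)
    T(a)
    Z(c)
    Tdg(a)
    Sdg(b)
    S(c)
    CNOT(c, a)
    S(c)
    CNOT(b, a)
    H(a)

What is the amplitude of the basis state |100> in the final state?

The amplitude on |100> is sqrt(2)*I/2. Key observation: the block from step 12 through step 15 cancels to the identity and can be dropped.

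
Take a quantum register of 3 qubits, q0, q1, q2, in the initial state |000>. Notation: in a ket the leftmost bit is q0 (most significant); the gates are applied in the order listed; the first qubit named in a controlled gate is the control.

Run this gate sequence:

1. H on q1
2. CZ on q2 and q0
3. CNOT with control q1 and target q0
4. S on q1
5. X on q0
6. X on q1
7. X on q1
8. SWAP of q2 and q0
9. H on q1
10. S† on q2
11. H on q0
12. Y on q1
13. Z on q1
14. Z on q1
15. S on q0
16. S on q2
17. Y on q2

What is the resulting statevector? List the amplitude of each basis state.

After the circuit, the state carries amplitude -sqrt(2)/4 on |000>, -sqrt(2)*I/4 on |001>, sqrt(2)/4 on |010>, -sqrt(2)*I/4 on |011>, -sqrt(2)*I/4 on |100>, sqrt(2)/4 on |101>, sqrt(2)*I/4 on |110>, sqrt(2)/4 on |111>. Key observation: gates 6-7 undo each other exactly, leaving only the rest of the circuit to track.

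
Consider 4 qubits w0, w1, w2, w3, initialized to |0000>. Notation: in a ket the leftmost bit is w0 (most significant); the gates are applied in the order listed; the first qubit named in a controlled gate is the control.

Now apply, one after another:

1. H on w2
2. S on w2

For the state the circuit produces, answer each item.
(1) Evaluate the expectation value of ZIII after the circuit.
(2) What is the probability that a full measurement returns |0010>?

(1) The observable ZIII averages to 1.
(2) The probability of measuring |0010> is 1/2.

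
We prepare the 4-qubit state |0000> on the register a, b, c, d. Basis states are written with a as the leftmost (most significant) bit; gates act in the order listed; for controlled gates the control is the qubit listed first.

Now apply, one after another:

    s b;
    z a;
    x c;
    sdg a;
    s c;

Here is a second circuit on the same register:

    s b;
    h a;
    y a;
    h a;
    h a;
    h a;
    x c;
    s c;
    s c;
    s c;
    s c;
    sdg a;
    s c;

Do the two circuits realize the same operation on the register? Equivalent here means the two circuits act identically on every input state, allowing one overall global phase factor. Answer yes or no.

No — the two circuits implement different unitaries, even allowing a global phase.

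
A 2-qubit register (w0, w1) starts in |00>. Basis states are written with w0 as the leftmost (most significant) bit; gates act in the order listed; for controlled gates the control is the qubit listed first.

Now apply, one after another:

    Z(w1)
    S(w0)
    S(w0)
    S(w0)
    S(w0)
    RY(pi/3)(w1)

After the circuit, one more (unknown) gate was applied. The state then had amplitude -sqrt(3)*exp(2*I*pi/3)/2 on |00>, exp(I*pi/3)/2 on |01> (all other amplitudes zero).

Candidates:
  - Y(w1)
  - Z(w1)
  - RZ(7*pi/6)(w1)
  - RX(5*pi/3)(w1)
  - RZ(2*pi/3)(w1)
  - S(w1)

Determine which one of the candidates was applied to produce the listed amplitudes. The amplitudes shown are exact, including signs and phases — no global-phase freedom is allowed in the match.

The applied gate was RZ(2*pi/3)(w1). Key observation: gates 2-5 undo each other exactly, leaving only the rest of the circuit to track.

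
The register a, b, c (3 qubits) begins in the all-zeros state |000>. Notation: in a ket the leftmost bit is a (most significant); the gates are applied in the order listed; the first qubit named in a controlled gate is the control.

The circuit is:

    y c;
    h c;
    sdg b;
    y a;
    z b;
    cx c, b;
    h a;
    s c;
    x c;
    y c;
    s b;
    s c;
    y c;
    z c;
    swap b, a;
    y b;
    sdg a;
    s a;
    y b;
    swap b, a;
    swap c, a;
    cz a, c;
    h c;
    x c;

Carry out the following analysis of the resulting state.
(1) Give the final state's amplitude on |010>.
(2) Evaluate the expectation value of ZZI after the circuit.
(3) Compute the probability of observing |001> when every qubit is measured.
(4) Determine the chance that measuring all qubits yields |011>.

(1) |010> carries amplitude -sqrt(2)*I/2 in the final state. Key observation: steps 15-20 multiply out to the identity, so the circuit reduces to the remaining gates.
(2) The observable ZZI averages to -1.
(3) A full measurement returns |001> with probability 0.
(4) The probability of measuring |011> is 0.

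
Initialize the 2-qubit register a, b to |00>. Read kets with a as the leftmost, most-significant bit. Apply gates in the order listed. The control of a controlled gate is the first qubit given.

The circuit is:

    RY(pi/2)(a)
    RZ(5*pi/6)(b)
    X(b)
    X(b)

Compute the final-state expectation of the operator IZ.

The observable IZ averages to 1. Key observation: the block from step 3 through step 4 cancels to the identity and can be dropped.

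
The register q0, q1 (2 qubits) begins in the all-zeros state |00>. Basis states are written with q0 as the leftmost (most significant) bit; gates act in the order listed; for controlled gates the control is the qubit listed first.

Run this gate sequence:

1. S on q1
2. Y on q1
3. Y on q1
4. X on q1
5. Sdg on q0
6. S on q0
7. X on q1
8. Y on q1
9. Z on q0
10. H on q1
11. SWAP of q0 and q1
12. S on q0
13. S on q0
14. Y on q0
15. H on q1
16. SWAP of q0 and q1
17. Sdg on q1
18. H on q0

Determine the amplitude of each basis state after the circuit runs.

The final amplitudes are sqrt(2)/2 on |00>, sqrt(2)*I/2 on |01>, 0 on |10>, 0 on |11>. Key observation: the block from step 3 through step 8 cancels to the identity and can be dropped.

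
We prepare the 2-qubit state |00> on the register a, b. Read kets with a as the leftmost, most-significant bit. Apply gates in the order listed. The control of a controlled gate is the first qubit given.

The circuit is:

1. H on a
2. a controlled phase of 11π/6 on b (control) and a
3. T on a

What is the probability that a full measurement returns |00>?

A full measurement returns |00> with probability 1/2.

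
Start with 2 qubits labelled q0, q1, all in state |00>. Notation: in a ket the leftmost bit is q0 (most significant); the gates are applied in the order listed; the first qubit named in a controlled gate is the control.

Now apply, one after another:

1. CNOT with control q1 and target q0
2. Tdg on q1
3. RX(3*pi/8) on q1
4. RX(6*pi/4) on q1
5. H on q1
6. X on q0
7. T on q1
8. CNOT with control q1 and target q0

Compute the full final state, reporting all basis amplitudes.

The final amplitudes are 0 on |00>, (-cos(3*pi/16) - sin(3*pi/16) - I*sin(3*pi/16) + I*cos(3*pi/16))*exp(I*pi/4)/2 on |01>, (-1 + I)*(sin(3*pi/16) + I*cos(3*pi/16))/2 on |10>, 0 on |11>.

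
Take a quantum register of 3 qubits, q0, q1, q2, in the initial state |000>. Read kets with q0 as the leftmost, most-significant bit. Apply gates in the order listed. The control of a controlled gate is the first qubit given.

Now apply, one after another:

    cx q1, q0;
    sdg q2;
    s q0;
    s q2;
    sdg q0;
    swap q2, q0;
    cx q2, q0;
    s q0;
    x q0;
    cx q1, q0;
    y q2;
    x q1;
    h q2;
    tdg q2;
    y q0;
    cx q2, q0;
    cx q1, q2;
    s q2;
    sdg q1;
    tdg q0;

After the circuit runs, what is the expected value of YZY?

In the final state, YZY has expectation -1.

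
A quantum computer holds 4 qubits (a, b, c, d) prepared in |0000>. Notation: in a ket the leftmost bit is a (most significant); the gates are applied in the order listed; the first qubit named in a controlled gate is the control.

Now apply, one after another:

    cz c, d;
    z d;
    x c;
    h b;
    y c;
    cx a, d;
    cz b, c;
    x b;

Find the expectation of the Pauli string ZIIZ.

In the final state, ZIIZ has expectation 1.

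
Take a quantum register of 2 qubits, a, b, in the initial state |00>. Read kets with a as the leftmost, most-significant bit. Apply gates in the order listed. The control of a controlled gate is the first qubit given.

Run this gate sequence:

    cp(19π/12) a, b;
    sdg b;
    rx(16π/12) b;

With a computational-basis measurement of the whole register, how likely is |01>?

Outcome |01> occurs with probability 3/4.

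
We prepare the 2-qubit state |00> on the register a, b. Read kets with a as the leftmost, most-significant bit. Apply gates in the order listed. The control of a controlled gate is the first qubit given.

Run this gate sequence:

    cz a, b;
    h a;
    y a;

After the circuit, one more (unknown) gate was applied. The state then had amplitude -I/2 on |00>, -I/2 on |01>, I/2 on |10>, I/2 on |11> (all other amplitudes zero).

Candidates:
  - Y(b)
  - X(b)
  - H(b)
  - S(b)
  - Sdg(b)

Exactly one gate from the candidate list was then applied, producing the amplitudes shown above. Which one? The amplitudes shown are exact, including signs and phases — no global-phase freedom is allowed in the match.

The applied gate was H(b).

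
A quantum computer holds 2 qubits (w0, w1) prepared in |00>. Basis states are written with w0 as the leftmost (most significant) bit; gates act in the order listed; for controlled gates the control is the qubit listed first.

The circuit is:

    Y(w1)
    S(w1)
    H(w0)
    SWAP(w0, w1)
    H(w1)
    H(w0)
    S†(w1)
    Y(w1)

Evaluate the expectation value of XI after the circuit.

The expectation value of XI is -1.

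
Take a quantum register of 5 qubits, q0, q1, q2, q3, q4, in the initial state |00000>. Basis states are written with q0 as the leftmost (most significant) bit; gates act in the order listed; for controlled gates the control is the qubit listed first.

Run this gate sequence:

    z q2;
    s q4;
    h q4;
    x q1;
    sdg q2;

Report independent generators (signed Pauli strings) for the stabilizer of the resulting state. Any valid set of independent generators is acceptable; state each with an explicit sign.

The final state is stabilized by the group generated by +IIIIX, +ZIIII, -IZIII, +IIZII, +IIIZI; other independent generating sets are equally valid.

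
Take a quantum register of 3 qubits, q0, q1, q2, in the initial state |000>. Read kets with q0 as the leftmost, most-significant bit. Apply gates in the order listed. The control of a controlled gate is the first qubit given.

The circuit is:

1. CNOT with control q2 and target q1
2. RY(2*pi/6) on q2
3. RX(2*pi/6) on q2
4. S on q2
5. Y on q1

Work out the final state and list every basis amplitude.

The final amplitudes are 1/4 + 3*I/4 on |010>, sqrt(3)*(-1 + I)/4 on |011>, and 0 on every other basis state.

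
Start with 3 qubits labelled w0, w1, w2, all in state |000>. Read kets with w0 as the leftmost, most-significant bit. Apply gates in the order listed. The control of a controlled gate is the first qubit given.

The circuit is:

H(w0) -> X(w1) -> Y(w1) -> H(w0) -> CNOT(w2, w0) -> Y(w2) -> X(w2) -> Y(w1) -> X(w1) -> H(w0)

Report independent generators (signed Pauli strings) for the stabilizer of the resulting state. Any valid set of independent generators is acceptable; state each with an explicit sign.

One valid set of independent stabilizer generators is +XII, +IZI, +IIZ (any independent generating set of the same group is equally correct).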